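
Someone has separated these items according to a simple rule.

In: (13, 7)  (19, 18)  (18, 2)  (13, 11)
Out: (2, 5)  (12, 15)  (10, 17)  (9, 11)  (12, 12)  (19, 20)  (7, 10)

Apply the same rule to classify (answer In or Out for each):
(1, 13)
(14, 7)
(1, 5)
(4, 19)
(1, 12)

Out, In, Out, Out, Out

The rule appears to be: first > second.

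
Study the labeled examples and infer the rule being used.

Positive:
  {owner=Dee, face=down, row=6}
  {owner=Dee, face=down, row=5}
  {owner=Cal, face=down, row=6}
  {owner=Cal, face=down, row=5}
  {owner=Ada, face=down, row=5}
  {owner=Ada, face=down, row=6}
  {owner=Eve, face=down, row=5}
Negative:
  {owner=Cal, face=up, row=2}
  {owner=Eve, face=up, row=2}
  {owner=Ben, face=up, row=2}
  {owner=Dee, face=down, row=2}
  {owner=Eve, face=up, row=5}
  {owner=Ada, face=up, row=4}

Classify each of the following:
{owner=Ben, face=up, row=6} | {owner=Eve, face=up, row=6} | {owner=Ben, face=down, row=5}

Negative, Negative, Positive

Rule: face is down AND row ≥ 4. This holds for each 'Positive' example and fails for each 'Negative' one.
{owner=Ben, face=up, row=6}: face is up, row = 6 — does not satisfy this, so Negative. {owner=Eve, face=up, row=6}: face is up, row = 6 — does not satisfy this, so Negative. {owner=Ben, face=down, row=5}: face is down, row = 5 — checks out, so Positive.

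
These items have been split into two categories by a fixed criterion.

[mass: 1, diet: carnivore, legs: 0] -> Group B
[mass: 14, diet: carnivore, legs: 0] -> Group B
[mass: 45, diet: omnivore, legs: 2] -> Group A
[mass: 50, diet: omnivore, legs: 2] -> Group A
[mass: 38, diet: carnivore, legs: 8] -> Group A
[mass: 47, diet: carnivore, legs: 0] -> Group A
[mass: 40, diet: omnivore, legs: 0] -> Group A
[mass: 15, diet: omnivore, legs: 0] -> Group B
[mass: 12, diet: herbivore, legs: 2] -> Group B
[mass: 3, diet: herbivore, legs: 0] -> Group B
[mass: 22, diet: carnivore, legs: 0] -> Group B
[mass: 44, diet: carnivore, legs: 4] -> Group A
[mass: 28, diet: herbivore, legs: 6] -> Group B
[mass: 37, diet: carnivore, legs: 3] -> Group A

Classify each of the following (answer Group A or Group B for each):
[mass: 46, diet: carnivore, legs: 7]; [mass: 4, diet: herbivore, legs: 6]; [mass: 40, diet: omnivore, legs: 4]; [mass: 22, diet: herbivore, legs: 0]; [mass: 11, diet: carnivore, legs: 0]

Group A, Group B, Group A, Group B, Group B

The rule appears to be: mass ≥ 37.
[mass: 46, diet: carnivore, legs: 7]: Group A (mass = 46).
[mass: 4, diet: herbivore, legs: 6]: Group B (mass = 4).
[mass: 40, diet: omnivore, legs: 4]: Group A (mass = 40).
[mass: 22, diet: herbivore, legs: 0]: Group B (mass = 22).
[mass: 11, diet: carnivore, legs: 0]: Group B (mass = 11).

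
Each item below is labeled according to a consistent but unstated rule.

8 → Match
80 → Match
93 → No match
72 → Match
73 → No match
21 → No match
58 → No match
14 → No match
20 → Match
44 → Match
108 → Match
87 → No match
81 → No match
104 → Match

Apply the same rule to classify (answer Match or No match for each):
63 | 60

The rule appears to be: multiple of 4.
No match: 63, since 63 = 4·15 + 3.
Match: 60, since 60 = 4·15.

No match, Match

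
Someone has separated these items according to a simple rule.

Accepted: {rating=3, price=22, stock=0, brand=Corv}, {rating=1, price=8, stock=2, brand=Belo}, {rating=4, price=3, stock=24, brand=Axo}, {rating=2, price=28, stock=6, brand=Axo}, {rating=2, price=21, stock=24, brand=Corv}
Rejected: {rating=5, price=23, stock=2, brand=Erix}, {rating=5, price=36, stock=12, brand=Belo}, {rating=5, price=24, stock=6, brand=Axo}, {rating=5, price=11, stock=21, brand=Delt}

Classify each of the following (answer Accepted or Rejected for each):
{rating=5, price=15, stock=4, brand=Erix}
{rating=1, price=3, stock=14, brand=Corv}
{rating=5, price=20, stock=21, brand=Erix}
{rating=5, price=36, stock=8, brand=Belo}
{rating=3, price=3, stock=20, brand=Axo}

Rejected, Accepted, Rejected, Rejected, Accepted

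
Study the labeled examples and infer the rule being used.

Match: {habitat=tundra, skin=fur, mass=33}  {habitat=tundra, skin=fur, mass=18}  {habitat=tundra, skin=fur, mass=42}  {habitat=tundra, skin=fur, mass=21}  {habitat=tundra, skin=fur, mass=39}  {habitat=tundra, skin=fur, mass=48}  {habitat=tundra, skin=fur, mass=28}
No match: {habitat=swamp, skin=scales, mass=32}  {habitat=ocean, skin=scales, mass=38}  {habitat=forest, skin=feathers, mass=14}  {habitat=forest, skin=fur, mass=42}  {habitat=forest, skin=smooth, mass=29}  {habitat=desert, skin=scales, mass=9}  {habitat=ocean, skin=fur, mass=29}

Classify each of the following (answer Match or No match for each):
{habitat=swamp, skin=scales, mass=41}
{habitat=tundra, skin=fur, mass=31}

No match, Match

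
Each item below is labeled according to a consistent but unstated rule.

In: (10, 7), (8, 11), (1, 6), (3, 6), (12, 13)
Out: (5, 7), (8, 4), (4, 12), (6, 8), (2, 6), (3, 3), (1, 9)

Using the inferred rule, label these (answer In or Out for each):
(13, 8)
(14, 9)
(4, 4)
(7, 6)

In, In, Out, In

The simplest hypothesis consistent with all the labels is: sum is odd.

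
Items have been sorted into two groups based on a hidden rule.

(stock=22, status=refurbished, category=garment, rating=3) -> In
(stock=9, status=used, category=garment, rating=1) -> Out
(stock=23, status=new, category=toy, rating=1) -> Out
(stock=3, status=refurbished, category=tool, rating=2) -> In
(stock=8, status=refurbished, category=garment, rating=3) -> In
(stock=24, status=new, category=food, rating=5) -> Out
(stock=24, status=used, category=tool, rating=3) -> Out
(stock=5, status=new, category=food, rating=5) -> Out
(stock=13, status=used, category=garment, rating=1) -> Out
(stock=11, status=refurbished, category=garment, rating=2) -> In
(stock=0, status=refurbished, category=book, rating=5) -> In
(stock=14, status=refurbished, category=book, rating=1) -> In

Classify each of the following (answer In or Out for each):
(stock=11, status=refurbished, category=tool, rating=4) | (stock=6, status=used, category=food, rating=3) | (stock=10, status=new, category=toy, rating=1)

The rule appears to be: status is refurbished.
(stock=11, status=refurbished, category=tool, rating=4) — status is refurbished, hence In.
(stock=6, status=used, category=food, rating=3) — status is used, hence Out.
(stock=10, status=new, category=toy, rating=1) — status is new, hence Out.

In, Out, Out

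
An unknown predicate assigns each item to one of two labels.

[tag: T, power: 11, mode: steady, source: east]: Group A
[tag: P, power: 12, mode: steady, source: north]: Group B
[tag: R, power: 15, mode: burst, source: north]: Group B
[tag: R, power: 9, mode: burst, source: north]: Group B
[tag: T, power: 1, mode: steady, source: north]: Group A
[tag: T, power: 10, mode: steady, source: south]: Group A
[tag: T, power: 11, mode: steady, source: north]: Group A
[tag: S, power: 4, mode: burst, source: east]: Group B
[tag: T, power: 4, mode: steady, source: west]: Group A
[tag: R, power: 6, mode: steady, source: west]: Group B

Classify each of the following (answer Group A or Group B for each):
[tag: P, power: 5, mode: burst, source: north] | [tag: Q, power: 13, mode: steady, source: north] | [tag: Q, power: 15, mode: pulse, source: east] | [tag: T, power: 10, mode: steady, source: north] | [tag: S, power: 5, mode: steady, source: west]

Group B, Group B, Group B, Group A, Group B

All 'Group A' examples share one property — tag is T — and every 'Group B' example lacks it.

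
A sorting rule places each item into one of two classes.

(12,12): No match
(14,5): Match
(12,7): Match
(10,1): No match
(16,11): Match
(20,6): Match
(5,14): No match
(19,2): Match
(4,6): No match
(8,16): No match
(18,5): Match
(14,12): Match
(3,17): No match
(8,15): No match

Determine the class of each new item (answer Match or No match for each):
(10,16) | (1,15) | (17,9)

'Match' ⟺ first > second AND sum ≥ 19.
No match: (10,16), since 10 < 16, 10+16 = 26. No match: (1,15), since 1 < 15, 1+15 = 16. Match: (17,9), since 17 > 9, 17+9 = 26.

No match, No match, Match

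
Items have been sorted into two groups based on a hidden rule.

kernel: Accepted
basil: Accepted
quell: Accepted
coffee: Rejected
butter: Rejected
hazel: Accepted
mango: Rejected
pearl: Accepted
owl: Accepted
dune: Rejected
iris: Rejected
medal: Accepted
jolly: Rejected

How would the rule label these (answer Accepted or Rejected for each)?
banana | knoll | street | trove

Rejected, Accepted, Rejected, Rejected

The simplest hypothesis consistent with all the labels is: ends with 'l'.
banana: ends with 'a' — doesn't match, so Rejected.
knoll: ends with 'l' — checks out, so Accepted.
street: ends with 't' — doesn't match, so Rejected.
trove: ends with 'e' — doesn't match, so Rejected.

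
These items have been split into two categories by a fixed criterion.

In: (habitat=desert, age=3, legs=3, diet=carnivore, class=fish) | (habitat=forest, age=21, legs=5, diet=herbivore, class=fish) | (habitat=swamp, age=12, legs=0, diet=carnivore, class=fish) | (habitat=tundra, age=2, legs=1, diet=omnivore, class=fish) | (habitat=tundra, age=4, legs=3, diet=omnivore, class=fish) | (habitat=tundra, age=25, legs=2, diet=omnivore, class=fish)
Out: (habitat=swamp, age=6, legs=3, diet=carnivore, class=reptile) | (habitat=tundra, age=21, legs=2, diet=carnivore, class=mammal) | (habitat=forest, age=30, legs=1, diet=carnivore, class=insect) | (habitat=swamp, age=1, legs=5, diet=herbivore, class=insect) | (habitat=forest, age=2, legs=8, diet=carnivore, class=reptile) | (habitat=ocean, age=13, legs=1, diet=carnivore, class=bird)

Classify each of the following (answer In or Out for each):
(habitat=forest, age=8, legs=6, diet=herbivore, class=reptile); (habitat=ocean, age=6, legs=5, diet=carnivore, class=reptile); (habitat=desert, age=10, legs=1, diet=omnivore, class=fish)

Looking at the examples, the only property every 'In' case has and every 'Out' case lacks is: class is fish.
(habitat=forest, age=8, legs=6, diet=herbivore, class=reptile): Out (class is reptile). (habitat=ocean, age=6, legs=5, diet=carnivore, class=reptile): Out (class is reptile). (habitat=desert, age=10, legs=1, diet=omnivore, class=fish): In (class is fish).

Out, Out, In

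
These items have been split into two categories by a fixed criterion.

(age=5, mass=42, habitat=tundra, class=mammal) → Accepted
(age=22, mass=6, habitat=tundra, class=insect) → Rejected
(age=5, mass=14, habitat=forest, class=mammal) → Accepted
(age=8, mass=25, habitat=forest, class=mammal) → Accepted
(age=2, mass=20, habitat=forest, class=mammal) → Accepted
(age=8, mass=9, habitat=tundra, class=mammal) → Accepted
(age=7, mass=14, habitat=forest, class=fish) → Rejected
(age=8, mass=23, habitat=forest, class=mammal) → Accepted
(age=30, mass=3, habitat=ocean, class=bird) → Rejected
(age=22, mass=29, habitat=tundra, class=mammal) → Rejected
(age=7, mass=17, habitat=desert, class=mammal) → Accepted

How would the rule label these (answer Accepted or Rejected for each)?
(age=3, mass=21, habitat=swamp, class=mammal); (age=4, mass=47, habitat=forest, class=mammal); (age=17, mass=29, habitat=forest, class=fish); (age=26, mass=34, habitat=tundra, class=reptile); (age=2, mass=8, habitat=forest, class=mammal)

Accepted, Accepted, Rejected, Rejected, Accepted

The classifier is using: class is mammal AND age ≤ 8.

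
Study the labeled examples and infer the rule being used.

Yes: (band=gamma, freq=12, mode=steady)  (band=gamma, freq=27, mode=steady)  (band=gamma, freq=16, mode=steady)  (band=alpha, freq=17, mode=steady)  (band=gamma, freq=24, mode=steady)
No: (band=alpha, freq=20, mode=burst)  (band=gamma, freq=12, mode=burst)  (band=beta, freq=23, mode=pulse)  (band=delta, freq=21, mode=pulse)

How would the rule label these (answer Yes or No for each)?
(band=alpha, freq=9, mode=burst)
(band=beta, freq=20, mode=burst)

No, No

The distinguishing property — mode is steady — holds for all the 'Yes' cases and none of the 'No' cases.
(band=alpha, freq=9, mode=burst): mode is burst — fails this test, so No.
(band=beta, freq=20, mode=burst): mode is burst — fails this test, so No.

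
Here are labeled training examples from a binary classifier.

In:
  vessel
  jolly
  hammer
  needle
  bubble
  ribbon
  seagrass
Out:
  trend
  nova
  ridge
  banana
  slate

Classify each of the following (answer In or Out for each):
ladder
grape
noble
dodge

Comparing the two groups points to one rule — has a double letter.

In, Out, Out, Out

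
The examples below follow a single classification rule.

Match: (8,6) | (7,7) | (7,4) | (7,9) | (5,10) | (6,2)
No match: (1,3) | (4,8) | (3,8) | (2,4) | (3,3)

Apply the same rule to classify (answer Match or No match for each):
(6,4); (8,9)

Match, Match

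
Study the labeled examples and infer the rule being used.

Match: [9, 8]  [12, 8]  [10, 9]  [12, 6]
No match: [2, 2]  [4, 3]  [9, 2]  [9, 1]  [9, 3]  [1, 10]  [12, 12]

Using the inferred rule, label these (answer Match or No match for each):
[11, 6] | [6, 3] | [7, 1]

The classifier is using: first > second AND sum ≥ 17.

Match, No match, No match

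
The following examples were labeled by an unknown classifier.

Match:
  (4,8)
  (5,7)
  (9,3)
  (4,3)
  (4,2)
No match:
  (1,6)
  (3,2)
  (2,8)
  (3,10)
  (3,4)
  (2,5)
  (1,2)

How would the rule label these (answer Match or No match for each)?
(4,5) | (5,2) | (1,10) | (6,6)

Match, Match, No match, Match

The pattern is that an item is 'Match' exactly when: first ≥ 4.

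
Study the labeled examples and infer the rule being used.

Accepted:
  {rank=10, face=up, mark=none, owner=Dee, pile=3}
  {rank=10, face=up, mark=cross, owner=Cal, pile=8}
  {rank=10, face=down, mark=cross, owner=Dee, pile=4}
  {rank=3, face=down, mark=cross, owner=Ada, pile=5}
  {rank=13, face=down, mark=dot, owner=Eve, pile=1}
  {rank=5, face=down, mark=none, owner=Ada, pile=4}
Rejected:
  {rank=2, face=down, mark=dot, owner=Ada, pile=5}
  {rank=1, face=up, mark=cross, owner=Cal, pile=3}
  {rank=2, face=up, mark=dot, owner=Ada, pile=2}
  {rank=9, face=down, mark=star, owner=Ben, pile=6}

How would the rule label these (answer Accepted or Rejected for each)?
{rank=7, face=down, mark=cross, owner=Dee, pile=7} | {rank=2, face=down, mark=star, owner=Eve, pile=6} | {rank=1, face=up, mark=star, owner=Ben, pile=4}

The distinguishing property — rank ≥ 3 AND pile ≠ 6 — holds for all the 'Accepted' cases and none of the 'Rejected' cases.
Accepted: {rank=7, face=down, mark=cross, owner=Dee, pile=7}, since rank = 7, pile = 7. Rejected: {rank=2, face=down, mark=star, owner=Eve, pile=6}, since rank = 2, pile = 6. Rejected: {rank=1, face=up, mark=star, owner=Ben, pile=4}, since rank = 1, pile = 4.

Accepted, Rejected, Rejected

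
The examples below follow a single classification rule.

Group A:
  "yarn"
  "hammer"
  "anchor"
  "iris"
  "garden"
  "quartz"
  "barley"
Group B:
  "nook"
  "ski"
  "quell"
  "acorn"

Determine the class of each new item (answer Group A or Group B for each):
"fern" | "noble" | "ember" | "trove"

Group A, Group B, Group B, Group B

Every 'Group A' example satisfies: even length AND contains 'r'. None of the 'Group B' examples do.
Group A: "fern", since length 4, has 'r'.
Group B: "noble", since length 5, no 'r'.
Group B: "ember", since length 5, has 'r'.
Group B: "trove", since length 5, has 'r'.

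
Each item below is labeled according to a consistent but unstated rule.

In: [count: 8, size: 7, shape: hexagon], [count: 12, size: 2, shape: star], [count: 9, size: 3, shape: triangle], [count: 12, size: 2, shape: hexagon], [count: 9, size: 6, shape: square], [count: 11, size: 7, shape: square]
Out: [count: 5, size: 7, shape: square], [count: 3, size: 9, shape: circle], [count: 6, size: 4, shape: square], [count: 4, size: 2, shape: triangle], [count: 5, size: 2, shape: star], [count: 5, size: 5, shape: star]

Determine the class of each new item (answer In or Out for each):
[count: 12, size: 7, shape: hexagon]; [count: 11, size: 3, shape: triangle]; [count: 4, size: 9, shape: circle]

In, In, Out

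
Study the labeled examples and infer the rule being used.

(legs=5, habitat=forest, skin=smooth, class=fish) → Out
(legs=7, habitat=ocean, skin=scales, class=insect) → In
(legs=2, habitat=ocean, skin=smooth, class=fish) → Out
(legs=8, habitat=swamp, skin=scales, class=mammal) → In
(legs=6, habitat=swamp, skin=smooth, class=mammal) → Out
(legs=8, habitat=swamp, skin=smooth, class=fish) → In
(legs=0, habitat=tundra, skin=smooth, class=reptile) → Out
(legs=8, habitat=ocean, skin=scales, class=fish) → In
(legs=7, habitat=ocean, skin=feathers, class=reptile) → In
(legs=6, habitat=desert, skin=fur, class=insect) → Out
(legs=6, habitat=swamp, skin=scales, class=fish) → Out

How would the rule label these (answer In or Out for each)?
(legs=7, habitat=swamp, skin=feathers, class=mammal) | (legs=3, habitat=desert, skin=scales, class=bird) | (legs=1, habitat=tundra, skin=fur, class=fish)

Every 'In' example satisfies: legs ≥ 7. None of the 'Out' examples do.

In, Out, Out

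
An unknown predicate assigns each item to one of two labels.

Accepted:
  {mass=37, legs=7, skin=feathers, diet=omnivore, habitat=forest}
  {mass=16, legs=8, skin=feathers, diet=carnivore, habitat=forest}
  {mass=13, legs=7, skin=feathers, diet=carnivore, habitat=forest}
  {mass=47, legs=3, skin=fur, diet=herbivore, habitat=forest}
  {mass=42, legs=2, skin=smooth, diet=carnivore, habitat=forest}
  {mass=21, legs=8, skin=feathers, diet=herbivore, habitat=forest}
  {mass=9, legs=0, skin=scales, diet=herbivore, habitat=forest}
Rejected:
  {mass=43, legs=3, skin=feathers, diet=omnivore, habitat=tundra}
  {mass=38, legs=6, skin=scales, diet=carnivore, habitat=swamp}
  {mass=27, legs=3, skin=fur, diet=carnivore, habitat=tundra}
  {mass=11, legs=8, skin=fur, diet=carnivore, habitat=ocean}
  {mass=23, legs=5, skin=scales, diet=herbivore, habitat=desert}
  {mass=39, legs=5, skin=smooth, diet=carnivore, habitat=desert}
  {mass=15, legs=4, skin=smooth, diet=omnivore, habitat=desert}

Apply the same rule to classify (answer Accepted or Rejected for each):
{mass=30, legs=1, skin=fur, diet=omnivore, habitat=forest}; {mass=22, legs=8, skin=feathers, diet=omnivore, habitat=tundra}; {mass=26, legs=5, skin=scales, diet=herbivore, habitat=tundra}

Accepted, Rejected, Rejected

Rule: habitat is forest. This holds for each 'Accepted' example and fails for each 'Rejected' one.
Accepted: {mass=30, legs=1, skin=fur, diet=omnivore, habitat=forest}, since habitat is forest.
Rejected: {mass=22, legs=8, skin=feathers, diet=omnivore, habitat=tundra}, since habitat is tundra.
Rejected: {mass=26, legs=5, skin=scales, diet=herbivore, habitat=tundra}, since habitat is tundra.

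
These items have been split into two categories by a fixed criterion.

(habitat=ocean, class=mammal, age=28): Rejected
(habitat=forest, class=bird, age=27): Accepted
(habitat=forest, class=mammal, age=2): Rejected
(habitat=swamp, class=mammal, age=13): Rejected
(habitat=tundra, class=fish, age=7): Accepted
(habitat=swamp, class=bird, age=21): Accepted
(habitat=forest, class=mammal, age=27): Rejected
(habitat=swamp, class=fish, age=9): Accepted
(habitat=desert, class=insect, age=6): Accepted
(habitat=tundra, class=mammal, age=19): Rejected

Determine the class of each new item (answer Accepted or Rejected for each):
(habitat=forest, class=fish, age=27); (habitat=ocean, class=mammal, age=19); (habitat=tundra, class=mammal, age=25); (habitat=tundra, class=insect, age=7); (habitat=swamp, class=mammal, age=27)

Accepted, Rejected, Rejected, Accepted, Rejected

One predicate separates the groups cleanly: class is not mammal.
(habitat=forest, class=fish, age=27) — class is fish, hence Accepted.
(habitat=ocean, class=mammal, age=19) — class is mammal, hence Rejected.
(habitat=tundra, class=mammal, age=25) — class is mammal, hence Rejected.
(habitat=tundra, class=insect, age=7) — class is insect, hence Accepted.
(habitat=swamp, class=mammal, age=27) — class is mammal, hence Rejected.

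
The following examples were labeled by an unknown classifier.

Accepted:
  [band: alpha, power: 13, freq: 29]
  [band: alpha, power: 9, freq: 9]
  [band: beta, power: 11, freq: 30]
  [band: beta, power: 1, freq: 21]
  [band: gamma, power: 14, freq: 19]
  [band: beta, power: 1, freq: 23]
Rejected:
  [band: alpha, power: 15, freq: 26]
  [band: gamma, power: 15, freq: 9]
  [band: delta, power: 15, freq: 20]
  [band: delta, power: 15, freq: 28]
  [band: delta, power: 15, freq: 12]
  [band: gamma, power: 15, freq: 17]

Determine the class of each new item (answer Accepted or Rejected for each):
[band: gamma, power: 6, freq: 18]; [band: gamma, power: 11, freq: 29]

Accepted, Accepted

The common property of the 'Accepted' items is: power ≤ 14. No 'Rejected' item has it.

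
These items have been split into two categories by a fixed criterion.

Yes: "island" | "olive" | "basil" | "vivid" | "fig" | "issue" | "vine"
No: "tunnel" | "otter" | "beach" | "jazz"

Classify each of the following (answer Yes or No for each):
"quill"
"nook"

Yes, No

Comparing the two groups points to one rule — contains 'i'.
"quill": Yes (has 'i'). "nook": No (no 'i').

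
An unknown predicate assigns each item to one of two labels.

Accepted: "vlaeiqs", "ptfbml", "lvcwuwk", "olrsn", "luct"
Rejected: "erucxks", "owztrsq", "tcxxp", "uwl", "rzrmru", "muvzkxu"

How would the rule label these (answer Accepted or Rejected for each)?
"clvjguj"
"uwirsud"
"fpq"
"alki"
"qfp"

Every 'Accepted' example satisfies: length ≥ 4 AND contains 'l'. None of the 'Rejected' examples do.
"clvjguj" → length 7, has 'l' → Accepted.
"uwirsud" → length 7, no 'l' → Rejected.
"fpq" → length 3, no 'l' → Rejected.
"alki" → length 4, has 'l' → Accepted.
"qfp" → length 3, no 'l' → Rejected.

Accepted, Rejected, Rejected, Accepted, Rejected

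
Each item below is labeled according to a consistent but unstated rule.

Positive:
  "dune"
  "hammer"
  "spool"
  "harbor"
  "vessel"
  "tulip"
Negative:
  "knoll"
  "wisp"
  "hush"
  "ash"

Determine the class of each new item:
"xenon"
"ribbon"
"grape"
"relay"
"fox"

'Positive' ⟺ has ≥ 2 vowels.
"xenon": 2 vowels — meets the rule, so Positive.
"ribbon": 2 vowels — meets the rule, so Positive.
"grape": 2 vowels — meets the rule, so Positive.
"relay": 2 vowels — meets the rule, so Positive.
"fox": 1 vowel — fails this test, so Negative.

Positive, Positive, Positive, Positive, Negative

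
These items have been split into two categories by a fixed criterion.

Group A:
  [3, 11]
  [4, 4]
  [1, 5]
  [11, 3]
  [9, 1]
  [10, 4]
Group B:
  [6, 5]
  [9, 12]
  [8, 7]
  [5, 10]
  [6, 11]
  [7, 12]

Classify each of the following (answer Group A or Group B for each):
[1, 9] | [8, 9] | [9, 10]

The rule appears to be: sum is even.
[1, 9] — 1+9 = 10, hence Group A.
[8, 9] — 8+9 = 17, hence Group B.
[9, 10] — 9+10 = 19, hence Group B.

Group A, Group B, Group B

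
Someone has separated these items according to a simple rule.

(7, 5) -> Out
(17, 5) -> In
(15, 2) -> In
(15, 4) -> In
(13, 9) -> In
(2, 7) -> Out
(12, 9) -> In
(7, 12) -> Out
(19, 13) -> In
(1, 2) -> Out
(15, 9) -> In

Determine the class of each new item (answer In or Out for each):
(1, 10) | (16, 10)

Out, In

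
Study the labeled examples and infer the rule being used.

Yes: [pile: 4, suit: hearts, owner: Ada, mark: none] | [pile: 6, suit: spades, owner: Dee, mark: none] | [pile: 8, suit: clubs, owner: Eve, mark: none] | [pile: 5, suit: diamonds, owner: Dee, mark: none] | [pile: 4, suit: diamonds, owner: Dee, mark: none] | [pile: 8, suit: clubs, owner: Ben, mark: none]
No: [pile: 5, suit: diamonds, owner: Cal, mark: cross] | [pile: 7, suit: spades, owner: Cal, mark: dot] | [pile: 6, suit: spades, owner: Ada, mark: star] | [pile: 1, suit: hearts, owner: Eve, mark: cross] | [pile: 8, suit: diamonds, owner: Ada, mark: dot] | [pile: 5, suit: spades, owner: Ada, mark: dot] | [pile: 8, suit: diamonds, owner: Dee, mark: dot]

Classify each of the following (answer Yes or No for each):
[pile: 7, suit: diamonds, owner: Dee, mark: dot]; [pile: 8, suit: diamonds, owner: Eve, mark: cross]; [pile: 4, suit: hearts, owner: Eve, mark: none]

The distinguishing property — mark is none — holds for all the 'Yes' cases and none of the 'No' cases.
No: [pile: 7, suit: diamonds, owner: Dee, mark: dot], since mark is dot.
No: [pile: 8, suit: diamonds, owner: Eve, mark: cross], since mark is cross.
Yes: [pile: 4, suit: hearts, owner: Eve, mark: none], since mark is none.

No, No, Yes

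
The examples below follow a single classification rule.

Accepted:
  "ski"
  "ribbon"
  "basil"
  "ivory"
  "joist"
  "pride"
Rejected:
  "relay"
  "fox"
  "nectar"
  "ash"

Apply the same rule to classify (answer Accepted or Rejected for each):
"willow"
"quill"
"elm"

Accepted, Accepted, Rejected

'Accepted' ⟺ contains 'i'.
"willow" → has 'i' → Accepted.
"quill" → has 'i' → Accepted.
"elm" → no 'i' → Rejected.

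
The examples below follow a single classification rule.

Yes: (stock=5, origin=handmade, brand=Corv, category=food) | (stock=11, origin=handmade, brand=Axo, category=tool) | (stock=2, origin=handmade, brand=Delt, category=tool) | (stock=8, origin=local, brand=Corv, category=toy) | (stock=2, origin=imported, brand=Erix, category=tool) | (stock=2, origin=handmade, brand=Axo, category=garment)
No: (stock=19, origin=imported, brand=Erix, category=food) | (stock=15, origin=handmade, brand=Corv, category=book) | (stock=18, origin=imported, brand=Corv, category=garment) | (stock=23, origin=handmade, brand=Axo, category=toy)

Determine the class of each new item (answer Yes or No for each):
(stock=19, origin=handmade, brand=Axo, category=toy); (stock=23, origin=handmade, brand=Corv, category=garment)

No, No

All 'Yes' examples share one property — stock ≤ 11 — and every 'No' example lacks it.
No: (stock=19, origin=handmade, brand=Axo, category=toy), since stock = 19.
No: (stock=23, origin=handmade, brand=Corv, category=garment), since stock = 23.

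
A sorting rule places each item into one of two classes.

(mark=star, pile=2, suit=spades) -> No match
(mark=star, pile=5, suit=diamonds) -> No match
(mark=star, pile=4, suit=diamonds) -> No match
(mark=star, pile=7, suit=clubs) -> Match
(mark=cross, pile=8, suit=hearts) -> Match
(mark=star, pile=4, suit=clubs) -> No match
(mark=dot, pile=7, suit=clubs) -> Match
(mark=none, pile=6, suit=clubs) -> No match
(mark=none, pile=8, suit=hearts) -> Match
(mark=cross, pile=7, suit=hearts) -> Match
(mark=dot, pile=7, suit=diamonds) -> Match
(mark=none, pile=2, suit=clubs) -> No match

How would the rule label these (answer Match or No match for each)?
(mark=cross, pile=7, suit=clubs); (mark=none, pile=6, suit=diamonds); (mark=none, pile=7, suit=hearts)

The rule appears to be: pile ≥ 7.
(mark=cross, pile=7, suit=clubs): pile = 7, checks out → Match.
(mark=none, pile=6, suit=diamonds): pile = 6, does not pass → No match.
(mark=none, pile=7, suit=hearts): pile = 7, checks out → Match.

Match, No match, Match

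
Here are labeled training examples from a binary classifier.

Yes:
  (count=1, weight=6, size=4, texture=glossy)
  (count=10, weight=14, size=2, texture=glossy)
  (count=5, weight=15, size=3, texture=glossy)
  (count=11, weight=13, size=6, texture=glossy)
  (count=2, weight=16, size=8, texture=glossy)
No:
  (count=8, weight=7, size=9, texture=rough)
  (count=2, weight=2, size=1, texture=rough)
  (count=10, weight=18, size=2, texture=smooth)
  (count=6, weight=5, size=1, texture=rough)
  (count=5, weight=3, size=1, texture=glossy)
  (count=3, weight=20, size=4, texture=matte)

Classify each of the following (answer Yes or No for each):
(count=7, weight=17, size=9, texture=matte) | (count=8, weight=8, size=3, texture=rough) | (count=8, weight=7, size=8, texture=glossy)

The pattern is that an item is 'Yes' exactly when: texture is glossy AND size ≥ 2.

No, No, Yes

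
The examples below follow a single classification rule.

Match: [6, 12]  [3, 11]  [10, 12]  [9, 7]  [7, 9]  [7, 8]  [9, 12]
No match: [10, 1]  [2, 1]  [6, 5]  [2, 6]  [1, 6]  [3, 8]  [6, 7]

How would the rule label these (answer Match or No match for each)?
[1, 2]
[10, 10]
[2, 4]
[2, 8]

The rule appears to be: sum ≥ 14.
[1, 2]: 1+2 = 3, fails this test → No match.
[10, 10]: 10+10 = 20, qualifies → Match.
[2, 4]: 2+4 = 6, fails this test → No match.
[2, 8]: 2+8 = 10, fails this test → No match.

No match, Match, No match, No match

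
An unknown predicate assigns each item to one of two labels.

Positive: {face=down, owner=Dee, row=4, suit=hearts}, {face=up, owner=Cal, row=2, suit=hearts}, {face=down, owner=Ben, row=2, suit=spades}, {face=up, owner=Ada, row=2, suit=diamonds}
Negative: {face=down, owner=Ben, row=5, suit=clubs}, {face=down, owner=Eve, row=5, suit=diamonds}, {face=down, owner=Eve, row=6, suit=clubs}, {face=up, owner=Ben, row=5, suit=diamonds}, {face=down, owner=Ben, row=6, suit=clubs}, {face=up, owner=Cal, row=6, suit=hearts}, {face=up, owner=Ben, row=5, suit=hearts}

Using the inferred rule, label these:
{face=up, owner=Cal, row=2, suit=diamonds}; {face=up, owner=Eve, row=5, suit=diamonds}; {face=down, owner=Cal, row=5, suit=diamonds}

Rule: row ≤ 4. This holds for each 'Positive' example and fails for each 'Negative' one.

Positive, Negative, Negative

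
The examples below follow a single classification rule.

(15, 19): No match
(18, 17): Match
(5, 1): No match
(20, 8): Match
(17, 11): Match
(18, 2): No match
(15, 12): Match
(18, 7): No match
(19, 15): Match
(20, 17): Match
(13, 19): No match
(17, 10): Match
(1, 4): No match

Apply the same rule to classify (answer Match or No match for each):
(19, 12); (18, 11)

Match, Match

One predicate separates the groups cleanly: first > second AND sum ≥ 27.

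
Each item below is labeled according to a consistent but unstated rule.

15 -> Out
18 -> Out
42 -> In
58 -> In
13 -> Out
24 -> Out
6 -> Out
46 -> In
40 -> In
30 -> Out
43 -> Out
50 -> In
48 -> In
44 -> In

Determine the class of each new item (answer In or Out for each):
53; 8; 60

A rule that fits every label: even AND at least 40 — true of each 'In' example, false of each 'Out' one.
53 — 53 is odd, 53 ≥ 40, hence Out. 8 — 8 is even, 8 < 40, hence Out. 60 — 60 is even, 60 ≥ 40, hence In.

Out, Out, In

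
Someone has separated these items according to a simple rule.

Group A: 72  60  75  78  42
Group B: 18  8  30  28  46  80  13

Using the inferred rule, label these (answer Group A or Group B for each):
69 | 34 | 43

The classifier is using: multiple of 3 AND at least 42.
69: 69 = 3·23, 69 ≥ 42 — has this property, so Group A.
34: 34 = 3·11 + 1, 34 < 42 — fails the rule, so Group B.
43: 43 = 3·14 + 1, 43 ≥ 42 — fails the rule, so Group B.

Group A, Group B, Group B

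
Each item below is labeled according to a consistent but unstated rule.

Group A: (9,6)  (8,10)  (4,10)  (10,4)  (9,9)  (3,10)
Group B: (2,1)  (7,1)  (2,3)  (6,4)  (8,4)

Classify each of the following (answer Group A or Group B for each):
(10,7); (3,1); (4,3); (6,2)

Group A, Group B, Group B, Group B

Rule: sum ≥ 13. This holds for each 'Group A' example and fails for each 'Group B' one.
(10,7): Group A (10+7 = 17).
(3,1): Group B (3+1 = 4).
(4,3): Group B (4+3 = 7).
(6,2): Group B (6+2 = 8).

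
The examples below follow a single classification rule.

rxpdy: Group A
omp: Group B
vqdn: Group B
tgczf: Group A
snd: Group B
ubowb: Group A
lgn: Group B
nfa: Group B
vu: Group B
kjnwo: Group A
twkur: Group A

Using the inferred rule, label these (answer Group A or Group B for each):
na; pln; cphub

Group B, Group B, Group A

'Group A' ⟺ length 5.
na — length 2, hence Group B.
pln — length 3, hence Group B.
cphub — length 5, hence Group A.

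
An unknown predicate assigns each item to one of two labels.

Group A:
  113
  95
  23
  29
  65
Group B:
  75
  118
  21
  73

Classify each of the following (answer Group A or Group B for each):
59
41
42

All 'Group A' examples share one property — ≡ 2 (mod 3) — and every 'Group B' example lacks it.
59: Group A (59 mod 3 = 2).
41: Group A (41 mod 3 = 2).
42: Group B (42 mod 3 = 0).

Group A, Group A, Group B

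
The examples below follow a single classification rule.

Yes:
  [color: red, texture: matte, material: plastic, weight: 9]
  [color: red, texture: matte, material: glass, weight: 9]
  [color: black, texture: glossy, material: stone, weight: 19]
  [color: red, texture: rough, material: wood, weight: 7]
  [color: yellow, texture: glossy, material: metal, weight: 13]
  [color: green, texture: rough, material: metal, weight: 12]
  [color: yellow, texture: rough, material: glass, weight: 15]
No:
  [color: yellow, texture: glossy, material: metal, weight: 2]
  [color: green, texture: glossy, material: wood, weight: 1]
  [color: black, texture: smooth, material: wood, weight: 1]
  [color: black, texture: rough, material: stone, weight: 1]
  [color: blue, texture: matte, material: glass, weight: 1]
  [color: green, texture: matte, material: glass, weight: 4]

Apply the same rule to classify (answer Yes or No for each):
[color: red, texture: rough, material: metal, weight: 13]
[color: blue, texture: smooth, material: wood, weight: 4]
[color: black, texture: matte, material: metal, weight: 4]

Yes, No, No

The common property of the 'Yes' items is: weight ≥ 7. No 'No' item has it.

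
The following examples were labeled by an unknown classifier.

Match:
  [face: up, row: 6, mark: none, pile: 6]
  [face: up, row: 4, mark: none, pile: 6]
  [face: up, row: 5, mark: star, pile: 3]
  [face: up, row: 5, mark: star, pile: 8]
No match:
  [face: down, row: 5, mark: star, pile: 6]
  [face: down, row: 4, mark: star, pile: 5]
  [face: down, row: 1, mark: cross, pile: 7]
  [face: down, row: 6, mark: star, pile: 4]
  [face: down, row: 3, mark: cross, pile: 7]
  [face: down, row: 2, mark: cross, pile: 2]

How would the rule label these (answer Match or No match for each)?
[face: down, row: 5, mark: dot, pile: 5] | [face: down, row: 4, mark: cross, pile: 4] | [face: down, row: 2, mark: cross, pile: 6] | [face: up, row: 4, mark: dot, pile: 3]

No match, No match, No match, Match

One predicate separates the groups cleanly: face is up.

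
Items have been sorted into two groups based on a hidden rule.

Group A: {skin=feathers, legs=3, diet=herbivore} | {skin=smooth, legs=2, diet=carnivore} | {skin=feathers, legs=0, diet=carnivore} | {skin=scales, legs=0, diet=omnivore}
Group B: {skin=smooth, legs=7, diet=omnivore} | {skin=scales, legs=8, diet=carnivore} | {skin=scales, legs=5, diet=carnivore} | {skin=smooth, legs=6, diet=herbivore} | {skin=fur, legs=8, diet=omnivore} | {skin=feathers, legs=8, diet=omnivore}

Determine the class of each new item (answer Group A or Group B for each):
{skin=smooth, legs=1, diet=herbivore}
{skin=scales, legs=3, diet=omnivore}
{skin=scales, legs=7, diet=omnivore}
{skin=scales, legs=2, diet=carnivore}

'Group A' ⟺ legs ≤ 3.
{skin=smooth, legs=1, diet=herbivore} → legs = 1 → Group A.
{skin=scales, legs=3, diet=omnivore} → legs = 3 → Group A.
{skin=scales, legs=7, diet=omnivore} → legs = 7 → Group B.
{skin=scales, legs=2, diet=carnivore} → legs = 2 → Group A.

Group A, Group A, Group B, Group A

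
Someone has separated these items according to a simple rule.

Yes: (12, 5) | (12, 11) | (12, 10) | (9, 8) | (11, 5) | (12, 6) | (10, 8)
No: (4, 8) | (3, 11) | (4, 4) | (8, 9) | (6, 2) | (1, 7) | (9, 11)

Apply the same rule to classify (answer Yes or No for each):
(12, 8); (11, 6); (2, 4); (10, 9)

Yes, Yes, No, Yes

Every 'Yes' example satisfies: first > second AND sum ≥ 12. None of the 'No' examples do.
(12, 8) → 12 > 8, 12+8 = 20 → Yes. (11, 6) → 11 > 6, 11+6 = 17 → Yes. (2, 4) → 2 < 4, 2+4 = 6 → No. (10, 9) → 10 > 9, 10+9 = 19 → Yes.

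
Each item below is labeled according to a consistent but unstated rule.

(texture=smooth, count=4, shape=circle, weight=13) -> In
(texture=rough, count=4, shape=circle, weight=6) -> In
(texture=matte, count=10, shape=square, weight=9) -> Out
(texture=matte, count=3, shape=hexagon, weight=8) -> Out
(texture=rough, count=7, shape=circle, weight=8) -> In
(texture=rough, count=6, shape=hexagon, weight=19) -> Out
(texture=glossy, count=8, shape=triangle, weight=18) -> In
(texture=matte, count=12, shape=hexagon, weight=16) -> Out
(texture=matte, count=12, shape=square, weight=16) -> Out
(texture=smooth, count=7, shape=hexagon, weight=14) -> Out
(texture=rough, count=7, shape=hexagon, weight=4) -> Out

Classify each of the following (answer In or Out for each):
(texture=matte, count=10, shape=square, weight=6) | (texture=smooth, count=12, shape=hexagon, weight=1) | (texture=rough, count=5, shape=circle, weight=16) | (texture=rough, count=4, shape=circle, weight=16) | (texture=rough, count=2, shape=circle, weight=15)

Out, Out, In, In, In

Every 'In' example satisfies: shape is circle OR shape is triangle. None of the 'Out' examples do.
(texture=matte, count=10, shape=square, weight=6): shape is square, fails this test → Out. (texture=smooth, count=12, shape=hexagon, weight=1): shape is hexagon, fails this test → Out. (texture=rough, count=5, shape=circle, weight=16): shape is circle, qualifies → In. (texture=rough, count=4, shape=circle, weight=16): shape is circle, qualifies → In. (texture=rough, count=2, shape=circle, weight=15): shape is circle, qualifies → In.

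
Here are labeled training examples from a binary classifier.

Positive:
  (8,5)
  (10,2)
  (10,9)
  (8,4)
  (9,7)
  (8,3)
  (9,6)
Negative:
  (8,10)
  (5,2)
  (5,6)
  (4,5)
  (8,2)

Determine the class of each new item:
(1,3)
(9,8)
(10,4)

Negative, Positive, Positive

The classifier is using: first > second AND sum ≥ 11.
(1,3): 1 < 3, 1+3 = 4 — does not fit, so Negative. (9,8): 9 > 8, 9+8 = 17 — matches, so Positive. (10,4): 10 > 4, 10+4 = 14 — matches, so Positive.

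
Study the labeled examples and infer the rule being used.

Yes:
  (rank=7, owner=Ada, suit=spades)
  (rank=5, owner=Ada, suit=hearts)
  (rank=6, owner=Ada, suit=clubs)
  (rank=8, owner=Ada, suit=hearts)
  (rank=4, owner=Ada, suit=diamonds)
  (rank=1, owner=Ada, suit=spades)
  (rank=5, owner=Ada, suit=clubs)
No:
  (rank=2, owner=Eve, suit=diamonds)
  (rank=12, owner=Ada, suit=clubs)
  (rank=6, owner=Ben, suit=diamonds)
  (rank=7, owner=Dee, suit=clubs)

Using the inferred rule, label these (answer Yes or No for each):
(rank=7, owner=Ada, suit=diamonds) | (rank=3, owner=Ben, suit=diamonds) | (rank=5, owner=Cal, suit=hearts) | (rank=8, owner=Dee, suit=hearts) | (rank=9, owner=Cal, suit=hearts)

Yes, No, No, No, No

A rule that fits every label: owner is Ada AND rank ≤ 8 — true of each 'Yes' example, false of each 'No' one.
(rank=7, owner=Ada, suit=diamonds): owner is Ada, rank = 7 — satisfies this, so Yes.
(rank=3, owner=Ben, suit=diamonds): owner is Ben, rank = 3 — fails this test, so No.
(rank=5, owner=Cal, suit=hearts): owner is Cal, rank = 5 — fails this test, so No.
(rank=8, owner=Dee, suit=hearts): owner is Dee, rank = 8 — fails this test, so No.
(rank=9, owner=Cal, suit=hearts): owner is Cal, rank = 9 — fails this test, so No.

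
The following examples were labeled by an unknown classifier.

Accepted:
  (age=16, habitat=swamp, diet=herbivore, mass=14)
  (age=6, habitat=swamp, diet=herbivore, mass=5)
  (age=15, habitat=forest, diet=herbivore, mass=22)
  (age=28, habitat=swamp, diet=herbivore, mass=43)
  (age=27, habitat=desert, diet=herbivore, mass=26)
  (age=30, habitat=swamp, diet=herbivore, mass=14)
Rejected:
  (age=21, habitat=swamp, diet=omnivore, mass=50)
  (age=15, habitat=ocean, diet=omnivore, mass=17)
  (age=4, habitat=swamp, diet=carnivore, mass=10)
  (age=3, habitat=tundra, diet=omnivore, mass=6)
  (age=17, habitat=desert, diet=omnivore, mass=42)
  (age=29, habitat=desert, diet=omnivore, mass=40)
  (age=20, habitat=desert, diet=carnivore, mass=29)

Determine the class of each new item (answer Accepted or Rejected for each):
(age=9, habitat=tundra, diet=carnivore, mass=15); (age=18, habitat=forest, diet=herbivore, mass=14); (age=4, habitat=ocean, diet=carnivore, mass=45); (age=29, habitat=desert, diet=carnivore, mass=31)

The classifier is using: diet is herbivore.
(age=9, habitat=tundra, diet=carnivore, mass=15) → diet is carnivore → Rejected.
(age=18, habitat=forest, diet=herbivore, mass=14) → diet is herbivore → Accepted.
(age=4, habitat=ocean, diet=carnivore, mass=45) → diet is carnivore → Rejected.
(age=29, habitat=desert, diet=carnivore, mass=31) → diet is carnivore → Rejected.

Rejected, Accepted, Rejected, Rejected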